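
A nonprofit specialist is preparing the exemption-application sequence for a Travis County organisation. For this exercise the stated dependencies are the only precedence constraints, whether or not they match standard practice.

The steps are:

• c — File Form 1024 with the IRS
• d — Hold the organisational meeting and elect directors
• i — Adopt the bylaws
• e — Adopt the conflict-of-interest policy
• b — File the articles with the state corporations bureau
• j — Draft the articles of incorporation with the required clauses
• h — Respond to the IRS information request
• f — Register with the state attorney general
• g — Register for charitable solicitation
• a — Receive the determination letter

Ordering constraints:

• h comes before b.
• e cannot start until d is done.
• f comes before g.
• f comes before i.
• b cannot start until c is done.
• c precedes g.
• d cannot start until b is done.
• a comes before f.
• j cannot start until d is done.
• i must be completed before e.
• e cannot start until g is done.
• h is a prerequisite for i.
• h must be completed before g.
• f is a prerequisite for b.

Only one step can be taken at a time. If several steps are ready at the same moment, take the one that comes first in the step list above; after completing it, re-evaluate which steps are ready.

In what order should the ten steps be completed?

c, h, a, f, i, b, d, j, g, e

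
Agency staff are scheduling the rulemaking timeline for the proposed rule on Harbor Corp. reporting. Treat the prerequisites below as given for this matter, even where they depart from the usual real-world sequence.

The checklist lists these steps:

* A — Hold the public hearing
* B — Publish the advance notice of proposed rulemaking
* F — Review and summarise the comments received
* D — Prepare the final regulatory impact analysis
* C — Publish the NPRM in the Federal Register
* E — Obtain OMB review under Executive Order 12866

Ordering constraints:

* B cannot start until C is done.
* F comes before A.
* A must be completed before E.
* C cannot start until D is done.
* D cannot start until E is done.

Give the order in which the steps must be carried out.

F is the only step with nothing outstanding, so it goes first.
A needed F, now all done → A.
That leaves E as the only ready step → E.
That leaves D as the only ready step → D.
C needed D, now all done → C.
That leaves B as the only ready step → B.

F, A, E, D, C, B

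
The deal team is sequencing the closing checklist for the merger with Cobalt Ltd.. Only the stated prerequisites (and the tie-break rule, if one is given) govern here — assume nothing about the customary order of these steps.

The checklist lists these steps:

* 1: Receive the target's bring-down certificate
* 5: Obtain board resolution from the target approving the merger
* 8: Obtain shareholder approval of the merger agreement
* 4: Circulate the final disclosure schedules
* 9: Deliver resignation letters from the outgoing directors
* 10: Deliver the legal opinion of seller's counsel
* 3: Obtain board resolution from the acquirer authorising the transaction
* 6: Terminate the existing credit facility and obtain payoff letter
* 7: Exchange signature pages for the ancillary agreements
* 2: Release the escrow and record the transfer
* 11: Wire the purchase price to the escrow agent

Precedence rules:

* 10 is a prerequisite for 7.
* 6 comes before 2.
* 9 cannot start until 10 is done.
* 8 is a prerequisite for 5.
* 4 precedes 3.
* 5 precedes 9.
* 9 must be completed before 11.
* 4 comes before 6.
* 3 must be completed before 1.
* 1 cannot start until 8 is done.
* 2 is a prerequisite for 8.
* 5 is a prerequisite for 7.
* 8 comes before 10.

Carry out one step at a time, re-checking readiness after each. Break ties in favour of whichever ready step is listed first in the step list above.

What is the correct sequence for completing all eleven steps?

4 has no prerequisites → 4 first.
3 and 6 are both available; 3 is listed earlier → 3.
That leaves 6 as the only ready step → 6.
Next only 2 has its prerequisites met → 2.
8 needed 2, now all done → 8.
1, 5 and 10 are all available; 1 is listed earlier → 1.
Ready: 5 and 10. 5 is listed earlier → 5.
Next only 10 has its prerequisites met → 10.
9 and 7 are both available; 9 is listed earlier → 9.
11 now also ready, so the ready set is {7, 11}; 7 is listed earlier → 7.
11 needed 9, now all done → 11.

4 → 3 → 6 → 2 → 8 → 1 → 5 → 10 → 9 → 7 → 11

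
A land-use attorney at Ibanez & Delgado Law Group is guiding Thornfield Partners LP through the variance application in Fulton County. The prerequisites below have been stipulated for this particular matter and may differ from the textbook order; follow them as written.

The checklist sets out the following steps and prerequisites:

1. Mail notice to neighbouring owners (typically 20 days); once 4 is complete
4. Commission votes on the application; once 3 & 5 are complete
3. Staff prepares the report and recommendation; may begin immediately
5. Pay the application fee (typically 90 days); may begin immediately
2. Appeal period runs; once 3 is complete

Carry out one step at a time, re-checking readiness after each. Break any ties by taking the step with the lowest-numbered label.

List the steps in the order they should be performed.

3, 2, 5, 4, 1

Nothing is required for 3 and 5. 3 has the earlier label → 3 first.
2 and 5 are both available; 2 has the earlier label → 2.
5 is the only step now ready → 5.
4 needed 3 and 5, now all done → 4.
1 needed 4, now all done → 1.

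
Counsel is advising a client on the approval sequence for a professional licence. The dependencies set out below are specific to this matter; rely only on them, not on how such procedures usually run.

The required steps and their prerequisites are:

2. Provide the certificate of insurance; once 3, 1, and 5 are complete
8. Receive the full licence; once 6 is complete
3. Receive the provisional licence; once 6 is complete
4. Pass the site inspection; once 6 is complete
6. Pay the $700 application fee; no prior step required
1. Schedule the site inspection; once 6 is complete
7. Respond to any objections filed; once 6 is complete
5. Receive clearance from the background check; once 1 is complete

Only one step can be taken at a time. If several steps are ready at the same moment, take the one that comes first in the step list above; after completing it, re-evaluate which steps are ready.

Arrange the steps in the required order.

6 is the only step with nothing outstanding, so it goes first.
Ready: 8, 3, 4, 1 and 7. 8 is listed earlier → 8.
3, 4, 1 and 7 are all available; 3 is listed earlier → 3.
Ready: 4, 1 and 7. 4 is listed earlier → 4.
1 and 7 are both available; 1 is listed earlier → 1.
5 now also ready, so the ready set is {7, 5}; 7 is listed earlier → 7.
5 needed 1, now all done → 5.
2 is the only step now ready → 2.

6, 8, 3, 4, 1, 7, 5, 2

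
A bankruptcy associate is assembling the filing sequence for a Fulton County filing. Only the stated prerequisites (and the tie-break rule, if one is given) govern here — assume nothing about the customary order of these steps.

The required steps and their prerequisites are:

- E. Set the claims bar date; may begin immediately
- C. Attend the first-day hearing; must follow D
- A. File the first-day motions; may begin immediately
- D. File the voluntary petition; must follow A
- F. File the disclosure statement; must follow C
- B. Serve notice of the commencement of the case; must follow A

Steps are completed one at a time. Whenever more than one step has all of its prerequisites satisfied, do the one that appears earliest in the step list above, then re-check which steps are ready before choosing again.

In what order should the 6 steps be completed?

E → A → D → C → F → B

E and A have no prerequisites; E is listed earlier, so E is first.
Next only A has its prerequisites met → A.
Ready: D and B. D is listed earlier → D.
Ready: C and B. C is listed earlier → C.
F and B are both available; F is listed earlier → F.
B needed A, now all done → B.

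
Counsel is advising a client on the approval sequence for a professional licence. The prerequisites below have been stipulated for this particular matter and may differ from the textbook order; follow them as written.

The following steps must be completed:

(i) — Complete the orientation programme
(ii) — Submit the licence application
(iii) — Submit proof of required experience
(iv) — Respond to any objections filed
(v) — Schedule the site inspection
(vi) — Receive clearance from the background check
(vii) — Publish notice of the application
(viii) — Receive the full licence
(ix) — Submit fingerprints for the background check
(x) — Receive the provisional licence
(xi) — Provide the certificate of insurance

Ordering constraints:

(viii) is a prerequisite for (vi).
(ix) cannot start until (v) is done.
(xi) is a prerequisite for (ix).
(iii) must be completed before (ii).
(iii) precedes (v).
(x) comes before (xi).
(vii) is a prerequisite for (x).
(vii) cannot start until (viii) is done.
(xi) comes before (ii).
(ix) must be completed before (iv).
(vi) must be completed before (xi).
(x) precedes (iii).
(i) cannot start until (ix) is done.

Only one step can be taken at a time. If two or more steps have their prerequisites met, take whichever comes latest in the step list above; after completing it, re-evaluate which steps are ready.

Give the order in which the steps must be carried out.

(viii) is the only step with nothing outstanding, so it goes first.
Now (vii) and (vi) have their prerequisites met. (vii) is listed later, so (vii) next.
(x) now also ready, so the ready set is {(x), (vi)}; (x) is listed later → (x).
(iii) now also ready, so the ready set is {(vi), (iii)}; (vi) is listed later → (vi).
Ready: (xi) and (iii). (xi) is listed later → (xi).
(iii) needed (x), now all done → (iii).
Now (v) and (ii) have their prerequisites met. (v) is listed later, so (v) next.
Ready: (ix) and (ii). (ix) is listed later → (ix).
Ready: (iv), (ii) and (i). (iv) is listed later → (iv).
Ready: (ii) and (i). (ii) is listed later → (ii).
(i) is the only step now ready → (i).

(viii) (vii) (x) (vi) (xi) (iii) (v) (ix) (iv) (ii) (i)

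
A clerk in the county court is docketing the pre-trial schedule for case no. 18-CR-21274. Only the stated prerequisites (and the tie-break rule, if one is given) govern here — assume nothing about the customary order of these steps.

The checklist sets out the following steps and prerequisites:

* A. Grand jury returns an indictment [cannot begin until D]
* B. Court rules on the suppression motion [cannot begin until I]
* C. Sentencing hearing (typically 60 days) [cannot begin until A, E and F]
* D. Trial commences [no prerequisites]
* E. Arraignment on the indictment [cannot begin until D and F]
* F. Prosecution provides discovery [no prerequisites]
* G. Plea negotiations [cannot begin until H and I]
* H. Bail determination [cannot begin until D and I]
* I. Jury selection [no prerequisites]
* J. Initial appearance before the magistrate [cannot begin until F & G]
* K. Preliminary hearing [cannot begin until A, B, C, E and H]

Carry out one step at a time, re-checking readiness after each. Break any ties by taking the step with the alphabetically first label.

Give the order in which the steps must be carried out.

D → A → F → E → C → I → B → H → G → J → K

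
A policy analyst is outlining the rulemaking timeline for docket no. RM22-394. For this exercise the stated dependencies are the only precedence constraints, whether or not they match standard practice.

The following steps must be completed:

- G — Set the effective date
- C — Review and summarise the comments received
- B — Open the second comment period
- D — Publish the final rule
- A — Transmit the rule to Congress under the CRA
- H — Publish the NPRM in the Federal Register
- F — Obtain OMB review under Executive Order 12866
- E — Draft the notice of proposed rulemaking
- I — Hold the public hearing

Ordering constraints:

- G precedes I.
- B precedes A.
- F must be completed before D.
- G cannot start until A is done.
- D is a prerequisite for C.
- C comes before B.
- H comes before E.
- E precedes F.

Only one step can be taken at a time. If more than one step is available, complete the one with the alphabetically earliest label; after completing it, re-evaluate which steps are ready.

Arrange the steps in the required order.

Only H has no prerequisites, so it is first.
E needed H, now all done → E.
Next only F has its prerequisites met → F.
D needed F, now all done → D.
Next only C has its prerequisites met → C.
That leaves B as the only ready step → B.
A needed B, now all done → A.
G needed A, now all done → G.
Next only I has its prerequisites met → I.

H, E, F, D, C, B, A, G, I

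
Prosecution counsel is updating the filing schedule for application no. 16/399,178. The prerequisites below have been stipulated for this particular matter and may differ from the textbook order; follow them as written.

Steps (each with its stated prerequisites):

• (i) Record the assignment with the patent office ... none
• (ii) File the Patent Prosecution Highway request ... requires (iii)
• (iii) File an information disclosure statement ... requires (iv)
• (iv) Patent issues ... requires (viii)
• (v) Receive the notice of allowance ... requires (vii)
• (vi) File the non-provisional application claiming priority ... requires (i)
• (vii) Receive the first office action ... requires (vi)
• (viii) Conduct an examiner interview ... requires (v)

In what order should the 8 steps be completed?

(i) (vi) (vii) (v) (viii) (iv) (iii) (ii)

(i) is the only step with nothing outstanding, so it goes first.
That leaves (vi) as the only ready step → (vi).
(vii) needed (vi), now all done → (vii).
That leaves (v) as the only ready step → (v).
That leaves (viii) as the only ready step → (viii).
Next only (iv) has its prerequisites met → (iv).
(iii) needed (iv), now all done → (iii).
(ii) needed (iii), now all done → (ii).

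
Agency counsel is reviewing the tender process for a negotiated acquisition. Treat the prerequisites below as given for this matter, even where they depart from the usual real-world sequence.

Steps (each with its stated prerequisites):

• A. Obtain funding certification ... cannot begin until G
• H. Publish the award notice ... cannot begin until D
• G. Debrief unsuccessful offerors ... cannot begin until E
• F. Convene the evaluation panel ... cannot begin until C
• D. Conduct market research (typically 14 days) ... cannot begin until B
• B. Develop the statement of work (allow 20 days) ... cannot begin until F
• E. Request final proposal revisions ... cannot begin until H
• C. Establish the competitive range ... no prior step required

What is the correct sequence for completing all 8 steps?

Only C has no prerequisites, so it is first.
F needed C, now all done → F.
B needed F, now all done → B.
Next only D has its prerequisites met → D.
That leaves H as the only ready step → H.
E needed H, now all done → E.
Next only G has its prerequisites met → G.
Next only A has its prerequisites met → A.

C → F → B → D → H → E → G → A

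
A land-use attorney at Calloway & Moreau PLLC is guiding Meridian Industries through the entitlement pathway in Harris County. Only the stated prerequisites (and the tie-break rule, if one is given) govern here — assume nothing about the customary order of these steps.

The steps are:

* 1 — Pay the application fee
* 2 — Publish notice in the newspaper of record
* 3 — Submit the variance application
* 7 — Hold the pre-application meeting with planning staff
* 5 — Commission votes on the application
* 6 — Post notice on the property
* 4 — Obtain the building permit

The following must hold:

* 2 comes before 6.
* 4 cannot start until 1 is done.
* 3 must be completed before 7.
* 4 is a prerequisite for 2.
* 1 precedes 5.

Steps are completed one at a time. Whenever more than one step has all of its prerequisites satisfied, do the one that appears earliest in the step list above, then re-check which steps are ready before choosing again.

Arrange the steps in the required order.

1 → 3 → 7 → 5 → 4 → 2 → 6

1 and 3 have no prerequisites; 1 is listed earlier, so 1 is first.
5 and 4 now also ready, so the ready set is {3, 5, 4}; 3 is listed earlier → 3.
7 now also ready, so the ready set is {7, 5, 4}; 7 is listed earlier → 7.
Ready: 5 and 4. 5 is listed earlier → 5.
4 needed 1, now all done → 4.
2 needed 4, now all done → 2.
6 needed 2, now all done → 6.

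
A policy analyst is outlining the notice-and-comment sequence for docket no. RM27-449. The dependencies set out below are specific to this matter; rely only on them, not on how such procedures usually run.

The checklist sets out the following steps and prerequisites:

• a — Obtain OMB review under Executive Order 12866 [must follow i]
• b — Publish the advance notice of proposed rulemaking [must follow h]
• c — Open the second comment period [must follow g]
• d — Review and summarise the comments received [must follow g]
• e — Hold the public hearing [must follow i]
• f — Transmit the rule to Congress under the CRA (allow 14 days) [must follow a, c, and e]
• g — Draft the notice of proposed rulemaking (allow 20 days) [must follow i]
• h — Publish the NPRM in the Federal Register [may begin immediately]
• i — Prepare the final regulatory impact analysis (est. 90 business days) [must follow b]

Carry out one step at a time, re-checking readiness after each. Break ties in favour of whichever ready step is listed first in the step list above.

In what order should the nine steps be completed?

h, b, i, a, e, g, c, d, f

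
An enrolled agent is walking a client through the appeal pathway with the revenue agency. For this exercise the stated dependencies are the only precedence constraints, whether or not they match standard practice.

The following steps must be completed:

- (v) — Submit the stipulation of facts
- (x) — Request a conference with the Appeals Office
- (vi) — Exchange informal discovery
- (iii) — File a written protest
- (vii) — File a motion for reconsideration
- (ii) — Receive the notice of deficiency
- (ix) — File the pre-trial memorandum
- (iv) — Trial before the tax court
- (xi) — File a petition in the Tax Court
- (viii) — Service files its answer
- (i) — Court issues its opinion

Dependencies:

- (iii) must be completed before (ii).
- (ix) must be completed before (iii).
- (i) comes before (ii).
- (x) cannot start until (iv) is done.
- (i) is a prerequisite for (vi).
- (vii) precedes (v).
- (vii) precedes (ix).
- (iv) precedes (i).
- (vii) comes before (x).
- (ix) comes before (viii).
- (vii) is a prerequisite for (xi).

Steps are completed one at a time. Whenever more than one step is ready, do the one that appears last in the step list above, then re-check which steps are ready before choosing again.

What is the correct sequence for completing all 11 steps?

(iv), (i), (vii), (xi), (ix), (viii), (iii), (ii), (vi), (x), (v)

Nothing is required for (iv) and (vii). (iv) is listed later → (iv) first.
(i) now also ready, so the ready set is {(i), (vii)}; (i) is listed later → (i).
(vi) now also ready, so the ready set is {(vii), (vi)}; (vii) is listed later → (vii).
Now (xi), (ix), (vi), (x) and (v) have their prerequisites met. (xi) is listed later, so (xi) next.
Now (ix), (vi), (x) and (v) have their prerequisites met. (ix) is listed later, so (ix) next.
(viii) and (iii) now also ready, so the ready set is {(viii), (iii), (vi), (x), (v)}; (viii) is listed later → (viii).
Now (iii), (vi), (x) and (v) have their prerequisites met. (iii) is listed later, so (iii) next.
Now (ii), (vi), (x) and (v) have their prerequisites met. (ii) is listed later, so (ii) next.
(vi), (x) and (v) are all available; (vi) is listed later → (vi).
Now (x) and (v) have their prerequisites met. (x) is listed later, so (x) next.
(v) is the only step now ready → (v).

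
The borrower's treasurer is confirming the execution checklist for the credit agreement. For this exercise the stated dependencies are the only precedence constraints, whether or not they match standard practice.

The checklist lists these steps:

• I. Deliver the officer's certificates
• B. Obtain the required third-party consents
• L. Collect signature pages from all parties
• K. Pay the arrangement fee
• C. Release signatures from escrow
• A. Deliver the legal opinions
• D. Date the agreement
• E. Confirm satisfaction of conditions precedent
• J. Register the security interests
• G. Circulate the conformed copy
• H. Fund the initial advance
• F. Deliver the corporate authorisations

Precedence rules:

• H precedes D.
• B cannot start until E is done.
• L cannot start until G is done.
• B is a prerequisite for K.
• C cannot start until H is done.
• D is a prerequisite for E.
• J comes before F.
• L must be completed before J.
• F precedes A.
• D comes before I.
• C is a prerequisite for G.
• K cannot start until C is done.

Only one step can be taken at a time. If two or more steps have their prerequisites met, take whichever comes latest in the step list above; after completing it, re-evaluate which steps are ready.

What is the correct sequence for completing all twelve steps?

Only H has no prerequisites, so it is first.
Now D and C have their prerequisites met. D is listed later, so D next.
E and I now also ready, so the ready set is {E, C, I}; E is listed later → E.
C, B and I are all available; C is listed later → C.
G now also ready, so the ready set is {G, B, I}; G is listed later → G.
L now also ready, so the ready set is {L, B, I}; L is listed later → L.
J now also ready, so the ready set is {J, B, I}; J is listed later → J.
F, B and I are all available; F is listed later → F.
A now also ready, so the ready set is {A, B, I}; A is listed later → A.
Now B and I have their prerequisites met. B is listed later, so B next.
K now also ready, so the ready set is {K, I}; K is listed later → K.
I is the only step now ready → I.

H, D, E, C, G, L, J, F, A, B, K, I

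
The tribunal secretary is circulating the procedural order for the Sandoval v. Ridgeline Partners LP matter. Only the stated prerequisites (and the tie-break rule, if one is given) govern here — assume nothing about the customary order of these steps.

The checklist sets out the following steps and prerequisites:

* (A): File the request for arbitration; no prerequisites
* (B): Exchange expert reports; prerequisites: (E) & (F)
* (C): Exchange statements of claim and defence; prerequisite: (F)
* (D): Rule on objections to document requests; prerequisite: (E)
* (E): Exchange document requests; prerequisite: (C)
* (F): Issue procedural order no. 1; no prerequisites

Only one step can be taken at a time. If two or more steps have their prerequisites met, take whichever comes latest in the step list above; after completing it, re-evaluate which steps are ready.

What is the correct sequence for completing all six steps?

(F) (C) (E) (D) (B) (A)

Nothing is required for (F) and (A). (F) is listed later → (F) first.
(C) now also ready, so the ready set is {(C), (A)}; (C) is listed later → (C).
(E) now also ready, so the ready set is {(E), (A)}; (E) is listed later → (E).
(D) and (B) now also ready, so the ready set is {(D), (B), (A)}; (D) is listed later → (D).
Now (B) and (A) have their prerequisites met. (B) is listed later, so (B) next.
(A) is the only step now ready → (A).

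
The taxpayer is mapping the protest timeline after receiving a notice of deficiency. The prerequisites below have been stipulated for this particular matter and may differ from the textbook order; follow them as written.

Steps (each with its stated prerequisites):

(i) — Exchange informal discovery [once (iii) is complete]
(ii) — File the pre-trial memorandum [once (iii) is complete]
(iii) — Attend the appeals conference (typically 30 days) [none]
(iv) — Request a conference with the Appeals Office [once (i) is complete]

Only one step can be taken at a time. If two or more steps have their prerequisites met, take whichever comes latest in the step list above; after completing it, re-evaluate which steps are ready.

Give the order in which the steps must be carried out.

(iii), (ii), (i), (iv)

(iii) has no prerequisites → (iii) first.
Ready: (ii) and (i). (ii) is listed later → (ii).
(i) needed (iii), now all done → (i).
Next only (iv) has its prerequisites met → (iv).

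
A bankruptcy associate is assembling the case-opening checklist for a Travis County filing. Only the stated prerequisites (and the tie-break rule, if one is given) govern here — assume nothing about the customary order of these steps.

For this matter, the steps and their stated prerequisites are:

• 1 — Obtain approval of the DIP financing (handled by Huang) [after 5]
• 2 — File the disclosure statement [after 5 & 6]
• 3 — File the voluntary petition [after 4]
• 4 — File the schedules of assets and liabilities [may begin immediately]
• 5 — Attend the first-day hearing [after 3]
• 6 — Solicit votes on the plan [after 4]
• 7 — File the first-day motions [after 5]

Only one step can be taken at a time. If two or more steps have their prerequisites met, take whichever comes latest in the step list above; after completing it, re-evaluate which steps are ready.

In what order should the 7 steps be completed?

4 is the only step with nothing outstanding, so it goes first.
Ready: 6 and 3. 6 is listed later → 6.
3 needed 4, now all done → 3.
5 needed 3, now all done → 5.
Now 7, 2 and 1 have their prerequisites met. 7 is listed later, so 7 next.
Now 2 and 1 have their prerequisites met. 2 is listed later, so 2 next.
That leaves 1 as the only ready step → 1.

4 6 3 5 7 2 1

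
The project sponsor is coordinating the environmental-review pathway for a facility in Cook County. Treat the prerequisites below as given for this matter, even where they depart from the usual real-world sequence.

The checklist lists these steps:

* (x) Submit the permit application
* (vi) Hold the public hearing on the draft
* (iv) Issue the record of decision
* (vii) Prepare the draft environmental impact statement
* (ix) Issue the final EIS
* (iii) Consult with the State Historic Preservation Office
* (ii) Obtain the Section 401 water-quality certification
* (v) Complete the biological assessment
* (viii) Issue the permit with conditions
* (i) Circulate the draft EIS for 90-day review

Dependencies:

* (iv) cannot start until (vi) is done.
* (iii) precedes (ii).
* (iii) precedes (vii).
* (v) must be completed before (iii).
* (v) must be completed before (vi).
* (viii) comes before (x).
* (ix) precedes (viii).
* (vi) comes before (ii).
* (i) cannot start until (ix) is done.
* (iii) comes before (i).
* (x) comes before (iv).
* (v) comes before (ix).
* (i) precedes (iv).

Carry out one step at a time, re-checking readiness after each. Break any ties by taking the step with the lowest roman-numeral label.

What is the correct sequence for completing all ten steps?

(v), (iii), (vi), (ii), (vii), (ix), (i), (viii), (x), (iv)

Only (v) has no prerequisites, so it is first.
(iii), (vi) and (ix) are all available; (iii) has the earlier label → (iii).
Ready: (vi), (vii) and (ix). (vi) has the earlier label → (vi).
(ii) now also ready, so the ready set is {(ii), (vii), (ix)}; (ii) has the earlier label → (ii).
Ready: (vii) and (ix). (vii) has the earlier label → (vii).
That leaves (ix) as the only ready step → (ix).
(i) and (viii) are both available; (i) has the earlier label → (i).
(viii) is the only step now ready → (viii).
(x) is the only step now ready → (x).
(iv) is the only step now ready → (iv).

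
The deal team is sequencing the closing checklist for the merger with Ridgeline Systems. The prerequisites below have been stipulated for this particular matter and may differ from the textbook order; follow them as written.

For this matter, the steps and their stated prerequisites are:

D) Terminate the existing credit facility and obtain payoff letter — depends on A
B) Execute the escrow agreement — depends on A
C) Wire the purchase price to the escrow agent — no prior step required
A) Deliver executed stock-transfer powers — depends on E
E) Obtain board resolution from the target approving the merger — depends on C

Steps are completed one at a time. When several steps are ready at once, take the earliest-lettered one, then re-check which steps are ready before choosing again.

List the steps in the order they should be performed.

C → E → A → B → D

Only C has no prerequisites, so it is first.
E needed C, now all done → E.
Next only A has its prerequisites met → A.
Ready: B and D. B has the earlier label → B.
D needed A, now all done → D.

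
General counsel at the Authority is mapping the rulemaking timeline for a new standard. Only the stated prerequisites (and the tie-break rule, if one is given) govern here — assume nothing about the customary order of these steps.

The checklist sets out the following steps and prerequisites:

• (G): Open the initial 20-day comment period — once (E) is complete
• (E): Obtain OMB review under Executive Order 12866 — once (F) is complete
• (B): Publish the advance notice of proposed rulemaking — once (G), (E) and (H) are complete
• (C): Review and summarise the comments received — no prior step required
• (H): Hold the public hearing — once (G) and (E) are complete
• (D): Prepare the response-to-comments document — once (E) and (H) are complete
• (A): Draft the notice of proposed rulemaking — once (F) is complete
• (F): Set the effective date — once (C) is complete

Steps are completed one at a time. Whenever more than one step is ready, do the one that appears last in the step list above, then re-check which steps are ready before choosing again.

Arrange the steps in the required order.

(C) → (F) → (A) → (E) → (G) → (H) → (D) → (B)

Only (C) has no prerequisites, so it is first.
Next only (F) has its prerequisites met → (F).
(A) and (E) are both available; (A) is listed later → (A).
Next only (E) has its prerequisites met → (E).
(G) needed (E), now all done → (G).
(H) is the only step now ready → (H).
Now (D) and (B) have their prerequisites met. (D) is listed later, so (D) next.
(B) needed (H), (E) and (G), now all done → (B).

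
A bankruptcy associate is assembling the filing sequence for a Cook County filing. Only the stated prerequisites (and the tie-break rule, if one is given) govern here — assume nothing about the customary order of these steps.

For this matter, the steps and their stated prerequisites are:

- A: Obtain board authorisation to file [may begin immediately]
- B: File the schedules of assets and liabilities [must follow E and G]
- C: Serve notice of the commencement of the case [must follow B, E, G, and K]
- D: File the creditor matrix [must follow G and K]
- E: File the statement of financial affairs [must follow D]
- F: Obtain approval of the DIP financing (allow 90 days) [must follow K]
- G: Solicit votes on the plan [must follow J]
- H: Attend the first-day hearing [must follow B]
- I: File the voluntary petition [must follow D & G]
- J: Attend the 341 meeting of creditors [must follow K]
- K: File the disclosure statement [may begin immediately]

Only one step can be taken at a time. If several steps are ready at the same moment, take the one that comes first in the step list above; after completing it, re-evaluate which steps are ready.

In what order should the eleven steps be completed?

Nothing is required for A and K. A is listed earlier → A first.
K is the only step now ready → K.
Ready: F and J. F is listed earlier → F.
That leaves J as the only ready step → J.
G needed J, now all done → G.
D is the only step now ready → D.
E and I are both available; E is listed earlier → E.
B now also ready, so the ready set is {B, I}; B is listed earlier → B.
C and H now also ready, so the ready set is {C, H, I}; C is listed earlier → C.
H and I are both available; H is listed earlier → H.
I needed D and G, now all done → I.

A → K → F → J → G → D → E → B → C → H → I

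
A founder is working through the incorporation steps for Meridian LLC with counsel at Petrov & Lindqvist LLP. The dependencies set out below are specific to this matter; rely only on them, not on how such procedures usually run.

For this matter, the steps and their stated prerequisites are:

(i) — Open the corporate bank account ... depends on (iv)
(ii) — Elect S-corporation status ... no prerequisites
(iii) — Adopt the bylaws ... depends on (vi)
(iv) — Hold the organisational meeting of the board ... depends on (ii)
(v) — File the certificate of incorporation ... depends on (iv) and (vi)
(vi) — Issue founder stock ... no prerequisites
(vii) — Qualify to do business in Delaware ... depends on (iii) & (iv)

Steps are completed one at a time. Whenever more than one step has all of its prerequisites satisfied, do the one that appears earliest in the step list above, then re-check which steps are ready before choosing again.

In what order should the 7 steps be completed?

(ii), (iv), (i), (vi), (iii), (v), (vii)

Nothing is required for (ii) and (vi). (ii) is listed earlier → (ii) first.
(iv) now also ready, so the ready set is {(iv), (vi)}; (iv) is listed earlier → (iv).
Now (i) and (vi) have their prerequisites met. (i) is listed earlier, so (i) next.
That leaves (vi) as the only ready step → (vi).
Now (iii) and (v) have their prerequisites met. (iii) is listed earlier, so (iii) next.
Now (v) and (vii) have their prerequisites met. (v) is listed earlier, so (v) next.
(vii) is the only step now ready → (vii).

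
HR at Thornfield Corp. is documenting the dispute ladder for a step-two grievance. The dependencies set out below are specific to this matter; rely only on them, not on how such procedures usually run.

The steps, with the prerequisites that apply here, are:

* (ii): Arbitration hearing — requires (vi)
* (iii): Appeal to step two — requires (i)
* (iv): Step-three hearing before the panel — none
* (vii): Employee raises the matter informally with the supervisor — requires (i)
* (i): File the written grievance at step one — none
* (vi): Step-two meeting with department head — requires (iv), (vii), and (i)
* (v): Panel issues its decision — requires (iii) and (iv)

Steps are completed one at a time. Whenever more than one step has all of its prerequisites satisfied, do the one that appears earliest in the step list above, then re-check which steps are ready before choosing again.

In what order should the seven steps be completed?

(iv) and (i) have no prerequisites; (iv) is listed earlier, so (iv) is first.
(i) is the only step now ready → (i).
Ready: (iii) and (vii). (iii) is listed earlier → (iii).
(v) now also ready, so the ready set is {(vii), (v)}; (vii) is listed earlier → (vii).
(vi) and (v) are both available; (vi) is listed earlier → (vi).
Ready: (ii) and (v). (ii) is listed earlier → (ii).
(v) is the only step now ready → (v).

(iv), (i), (iii), (vii), (vi), (ii), (v)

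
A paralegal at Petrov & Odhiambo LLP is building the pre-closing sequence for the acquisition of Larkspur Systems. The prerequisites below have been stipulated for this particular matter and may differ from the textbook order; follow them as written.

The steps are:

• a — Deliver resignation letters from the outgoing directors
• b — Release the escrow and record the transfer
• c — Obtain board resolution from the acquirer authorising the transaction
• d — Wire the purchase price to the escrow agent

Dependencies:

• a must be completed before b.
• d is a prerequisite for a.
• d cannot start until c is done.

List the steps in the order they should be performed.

c has no prerequisites → c first.
d needed c, now all done → d.
a is the only step now ready → a.
b needed a, now all done → b.

c d a b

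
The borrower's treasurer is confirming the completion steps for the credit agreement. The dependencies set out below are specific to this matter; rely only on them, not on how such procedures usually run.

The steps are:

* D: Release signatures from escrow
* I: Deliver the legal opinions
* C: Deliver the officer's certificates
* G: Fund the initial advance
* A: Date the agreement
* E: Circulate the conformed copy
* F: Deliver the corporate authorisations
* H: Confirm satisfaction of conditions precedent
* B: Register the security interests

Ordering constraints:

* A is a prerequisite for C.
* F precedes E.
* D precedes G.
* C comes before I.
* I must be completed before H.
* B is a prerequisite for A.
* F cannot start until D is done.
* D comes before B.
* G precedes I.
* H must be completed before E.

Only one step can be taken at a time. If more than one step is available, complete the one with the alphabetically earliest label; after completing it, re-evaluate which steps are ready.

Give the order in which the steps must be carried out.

D → B → A → C → F → G → I → H → E

D has no prerequisites → D first.
B, F and G are all available; B has the earlier label → B.
Ready: A, F and G. A has the earlier label → A.
C now also ready, so the ready set is {C, F, G}; C has the earlier label → C.
F and G are both available; F has the earlier label → F.
G is the only step now ready → G.
I needed C and G, now all done → I.
H needed I, now all done → H.
E needed F and H, now all done → E.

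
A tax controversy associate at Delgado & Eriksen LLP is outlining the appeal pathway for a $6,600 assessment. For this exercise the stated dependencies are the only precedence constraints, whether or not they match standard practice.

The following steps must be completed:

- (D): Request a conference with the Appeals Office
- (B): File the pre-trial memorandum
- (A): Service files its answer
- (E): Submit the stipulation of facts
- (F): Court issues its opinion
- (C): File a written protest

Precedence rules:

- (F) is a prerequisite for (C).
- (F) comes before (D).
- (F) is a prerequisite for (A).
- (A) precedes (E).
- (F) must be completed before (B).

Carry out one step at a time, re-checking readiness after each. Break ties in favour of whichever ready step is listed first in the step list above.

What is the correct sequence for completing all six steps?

(F), (D), (B), (A), (E), (C)

(F) has no prerequisites → (F) first.
(D), (B), (A) and (C) are all available; (D) is listed earlier → (D).
Now (B), (A) and (C) have their prerequisites met. (B) is listed earlier, so (B) next.
Ready: (A) and (C). (A) is listed earlier → (A).
Now (E) and (C) have their prerequisites met. (E) is listed earlier, so (E) next.
(C) is the only step now ready → (C).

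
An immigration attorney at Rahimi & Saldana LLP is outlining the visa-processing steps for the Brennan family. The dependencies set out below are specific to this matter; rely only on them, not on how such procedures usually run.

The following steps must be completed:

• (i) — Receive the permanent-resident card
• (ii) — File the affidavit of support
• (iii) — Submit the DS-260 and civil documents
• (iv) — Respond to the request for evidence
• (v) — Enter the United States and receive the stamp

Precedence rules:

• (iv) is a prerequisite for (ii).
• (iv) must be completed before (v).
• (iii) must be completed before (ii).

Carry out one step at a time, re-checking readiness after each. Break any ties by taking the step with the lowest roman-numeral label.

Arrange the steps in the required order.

(i) (iii) (iv) (ii) (v)

(i), (iii) and (iv) have no prerequisites; (i) has the earlier label, so (i) is first.
(iii) and (iv) are both available; (iii) has the earlier label → (iii).
Next only (iv) has its prerequisites met → (iv).
Ready: (ii) and (v). (ii) has the earlier label → (ii).
(v) needed (iv), now all done → (v).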